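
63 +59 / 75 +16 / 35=33728 / 525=64.24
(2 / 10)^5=1 / 3125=0.00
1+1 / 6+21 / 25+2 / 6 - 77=-3733 / 50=-74.66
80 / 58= 40 / 29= 1.38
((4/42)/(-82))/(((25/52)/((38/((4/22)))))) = -10868/21525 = -0.50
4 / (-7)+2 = 10 / 7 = 1.43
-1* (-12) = 12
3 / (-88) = -3 / 88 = -0.03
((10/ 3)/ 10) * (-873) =-291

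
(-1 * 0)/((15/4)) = 0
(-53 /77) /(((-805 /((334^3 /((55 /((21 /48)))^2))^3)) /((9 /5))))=115706772443586942010676619 /5737023142400000000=20168433.97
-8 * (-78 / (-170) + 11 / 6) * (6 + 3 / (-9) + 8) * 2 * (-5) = 383432 / 153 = 2506.09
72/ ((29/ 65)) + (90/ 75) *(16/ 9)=163.51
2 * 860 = 1720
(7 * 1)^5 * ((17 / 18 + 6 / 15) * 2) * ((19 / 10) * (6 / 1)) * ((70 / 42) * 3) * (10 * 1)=77278586 / 3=25759528.67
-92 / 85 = -1.08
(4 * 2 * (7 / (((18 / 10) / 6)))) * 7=3920 / 3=1306.67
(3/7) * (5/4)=15/28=0.54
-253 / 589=-0.43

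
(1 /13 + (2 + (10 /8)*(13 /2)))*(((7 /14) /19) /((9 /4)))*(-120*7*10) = -742700 /741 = -1002.29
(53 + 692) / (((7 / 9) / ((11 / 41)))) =256.99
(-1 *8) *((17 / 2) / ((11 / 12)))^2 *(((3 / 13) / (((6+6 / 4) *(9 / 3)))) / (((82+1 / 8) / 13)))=-147968 / 132495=-1.12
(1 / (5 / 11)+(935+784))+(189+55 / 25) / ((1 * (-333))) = 2864842 / 1665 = 1720.63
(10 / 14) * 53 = 37.86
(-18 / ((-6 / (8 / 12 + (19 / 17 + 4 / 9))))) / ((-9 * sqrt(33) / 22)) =-682 * sqrt(33) / 1377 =-2.85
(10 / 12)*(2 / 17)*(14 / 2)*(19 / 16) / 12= 665 / 9792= 0.07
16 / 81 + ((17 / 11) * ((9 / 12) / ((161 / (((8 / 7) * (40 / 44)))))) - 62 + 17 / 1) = -494793223 / 11045727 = -44.79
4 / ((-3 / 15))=-20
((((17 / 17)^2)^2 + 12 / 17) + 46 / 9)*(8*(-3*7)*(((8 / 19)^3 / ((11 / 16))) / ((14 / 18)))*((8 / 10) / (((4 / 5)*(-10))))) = 102531072 / 6413165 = 15.99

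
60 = 60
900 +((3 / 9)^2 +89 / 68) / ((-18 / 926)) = 4554853 / 5508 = 826.95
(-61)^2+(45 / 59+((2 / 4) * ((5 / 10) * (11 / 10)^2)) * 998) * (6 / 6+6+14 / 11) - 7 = 807071051 / 129800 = 6217.80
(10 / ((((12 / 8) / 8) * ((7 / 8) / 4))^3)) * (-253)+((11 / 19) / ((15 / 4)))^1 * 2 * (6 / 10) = -161296153809032 / 4398975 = -36666758.46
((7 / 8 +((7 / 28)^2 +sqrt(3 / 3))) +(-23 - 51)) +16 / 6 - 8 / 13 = -43687 / 624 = -70.01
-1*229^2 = -52441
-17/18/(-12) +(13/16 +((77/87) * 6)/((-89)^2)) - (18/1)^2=-32063404819/99234288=-323.11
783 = 783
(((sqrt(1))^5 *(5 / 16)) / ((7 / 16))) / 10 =1 / 14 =0.07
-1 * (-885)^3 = 693154125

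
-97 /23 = -4.22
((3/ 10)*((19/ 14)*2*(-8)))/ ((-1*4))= 57/ 35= 1.63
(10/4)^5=3125/32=97.66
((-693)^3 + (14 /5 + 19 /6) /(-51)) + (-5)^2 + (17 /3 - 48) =-509203238909 /1530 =-332812574.45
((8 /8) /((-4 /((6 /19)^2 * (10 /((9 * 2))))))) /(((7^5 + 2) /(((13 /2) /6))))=-5 /5601276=-0.00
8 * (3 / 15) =8 / 5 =1.60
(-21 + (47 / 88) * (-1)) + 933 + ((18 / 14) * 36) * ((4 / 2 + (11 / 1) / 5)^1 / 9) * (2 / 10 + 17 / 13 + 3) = 28852597 / 28600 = 1008.83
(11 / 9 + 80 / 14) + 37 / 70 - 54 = -29317 / 630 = -46.53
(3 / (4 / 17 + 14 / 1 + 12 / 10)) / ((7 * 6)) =85 / 18368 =0.00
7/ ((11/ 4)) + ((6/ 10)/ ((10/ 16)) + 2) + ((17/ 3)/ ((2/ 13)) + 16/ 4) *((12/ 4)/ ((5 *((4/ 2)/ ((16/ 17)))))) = 79638/ 4675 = 17.03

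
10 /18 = 5 /9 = 0.56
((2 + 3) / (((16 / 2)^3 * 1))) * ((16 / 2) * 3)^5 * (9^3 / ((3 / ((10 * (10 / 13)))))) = 145351384.62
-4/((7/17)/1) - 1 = -75/7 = -10.71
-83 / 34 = -2.44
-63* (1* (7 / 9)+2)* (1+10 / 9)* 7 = -23275 / 9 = -2586.11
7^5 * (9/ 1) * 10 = 1512630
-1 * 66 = -66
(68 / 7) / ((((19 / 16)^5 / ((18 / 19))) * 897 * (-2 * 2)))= -106954752 / 98467028933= -0.00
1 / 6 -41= -40.83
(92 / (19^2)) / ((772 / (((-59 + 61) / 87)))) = 46 / 6061551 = 0.00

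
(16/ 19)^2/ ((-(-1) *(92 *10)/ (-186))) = -0.14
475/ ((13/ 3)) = 1425/ 13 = 109.62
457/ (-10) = -457/ 10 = -45.70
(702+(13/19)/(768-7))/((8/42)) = 213154851/57836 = 3685.50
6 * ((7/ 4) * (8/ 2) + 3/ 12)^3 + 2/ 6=219533/ 96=2286.80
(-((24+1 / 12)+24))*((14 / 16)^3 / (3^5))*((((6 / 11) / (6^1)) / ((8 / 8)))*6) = -0.07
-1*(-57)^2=-3249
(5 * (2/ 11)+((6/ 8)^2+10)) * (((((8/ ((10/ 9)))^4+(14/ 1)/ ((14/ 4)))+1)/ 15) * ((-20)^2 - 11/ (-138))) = 62525612385223/ 75900000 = 823789.36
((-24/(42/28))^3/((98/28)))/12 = -2048/21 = -97.52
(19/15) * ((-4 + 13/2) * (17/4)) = 323/24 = 13.46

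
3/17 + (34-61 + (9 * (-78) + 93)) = -10809/17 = -635.82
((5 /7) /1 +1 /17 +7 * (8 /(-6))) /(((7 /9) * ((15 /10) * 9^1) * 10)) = -3056 /37485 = -0.08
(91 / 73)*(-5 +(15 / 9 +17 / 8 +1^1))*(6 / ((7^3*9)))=-65 / 128772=-0.00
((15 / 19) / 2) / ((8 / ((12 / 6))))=15 / 152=0.10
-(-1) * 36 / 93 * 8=96 / 31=3.10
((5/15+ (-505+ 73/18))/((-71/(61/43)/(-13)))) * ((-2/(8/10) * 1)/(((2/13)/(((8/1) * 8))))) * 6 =7431551920/9159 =811393.37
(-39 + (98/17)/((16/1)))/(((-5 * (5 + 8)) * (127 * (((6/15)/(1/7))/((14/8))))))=5255/1796288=0.00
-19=-19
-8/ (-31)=8/ 31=0.26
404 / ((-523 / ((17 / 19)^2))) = -116756 / 188803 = -0.62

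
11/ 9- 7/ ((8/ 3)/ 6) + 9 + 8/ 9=-167/ 36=-4.64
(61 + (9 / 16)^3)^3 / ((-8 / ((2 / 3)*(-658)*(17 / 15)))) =17601108771109287725 / 1236950581248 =14229435.71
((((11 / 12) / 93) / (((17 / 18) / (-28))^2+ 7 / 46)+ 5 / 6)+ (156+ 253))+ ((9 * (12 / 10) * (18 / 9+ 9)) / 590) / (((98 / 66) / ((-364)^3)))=-1607045648671818823 / 245736118050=-6539720.99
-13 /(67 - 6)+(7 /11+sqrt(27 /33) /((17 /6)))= 18* sqrt(11) /187+284 /671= 0.74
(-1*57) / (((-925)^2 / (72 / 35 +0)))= -4104 / 29946875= -0.00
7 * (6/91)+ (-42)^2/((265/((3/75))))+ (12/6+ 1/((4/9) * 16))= 15810773/5512000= 2.87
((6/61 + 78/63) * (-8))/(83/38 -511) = 520448/24768135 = 0.02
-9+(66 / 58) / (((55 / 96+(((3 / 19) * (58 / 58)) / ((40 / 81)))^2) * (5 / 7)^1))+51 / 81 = -6.01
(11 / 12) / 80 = 11 / 960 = 0.01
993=993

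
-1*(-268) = 268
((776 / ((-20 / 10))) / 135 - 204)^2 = 779973184 / 18225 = 42796.88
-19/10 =-1.90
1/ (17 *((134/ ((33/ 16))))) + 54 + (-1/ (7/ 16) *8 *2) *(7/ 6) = 1239331/ 109344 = 11.33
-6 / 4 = -1.50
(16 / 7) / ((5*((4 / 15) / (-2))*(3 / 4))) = -32 / 7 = -4.57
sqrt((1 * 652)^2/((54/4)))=652 * sqrt(6)/9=177.45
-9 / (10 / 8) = -36 / 5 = -7.20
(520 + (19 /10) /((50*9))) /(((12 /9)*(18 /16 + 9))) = 2340019 /60750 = 38.52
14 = 14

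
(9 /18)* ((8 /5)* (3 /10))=6 /25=0.24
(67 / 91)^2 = 0.54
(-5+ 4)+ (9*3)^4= 531440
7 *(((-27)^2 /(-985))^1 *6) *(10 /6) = -10206 /197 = -51.81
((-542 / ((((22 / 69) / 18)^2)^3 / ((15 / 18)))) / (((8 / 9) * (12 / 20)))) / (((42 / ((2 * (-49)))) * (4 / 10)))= 159929874568348.96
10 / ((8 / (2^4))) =20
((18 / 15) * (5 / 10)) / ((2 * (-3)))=-1 / 10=-0.10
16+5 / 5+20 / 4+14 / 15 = 344 / 15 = 22.93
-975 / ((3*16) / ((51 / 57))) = -5525 / 304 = -18.17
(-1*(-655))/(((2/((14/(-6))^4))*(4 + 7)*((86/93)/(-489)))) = -7946625715/17028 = -466679.92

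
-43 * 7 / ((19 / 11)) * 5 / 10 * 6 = -9933 / 19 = -522.79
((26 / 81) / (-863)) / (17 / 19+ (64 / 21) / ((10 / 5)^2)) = -3458 / 15401961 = -0.00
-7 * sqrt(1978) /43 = -7.24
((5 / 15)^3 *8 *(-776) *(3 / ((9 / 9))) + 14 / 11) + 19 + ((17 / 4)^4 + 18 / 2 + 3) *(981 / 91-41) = -966116401 / 88704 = -10891.46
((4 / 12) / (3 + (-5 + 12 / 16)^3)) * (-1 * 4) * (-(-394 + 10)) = 32768 / 4721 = 6.94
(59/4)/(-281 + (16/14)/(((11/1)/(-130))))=-4543/90708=-0.05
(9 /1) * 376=3384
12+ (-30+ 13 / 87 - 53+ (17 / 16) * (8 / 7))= -84817 / 1218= -69.64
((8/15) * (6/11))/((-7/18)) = -288/385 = -0.75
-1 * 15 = -15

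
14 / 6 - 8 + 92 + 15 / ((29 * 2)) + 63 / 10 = 40408 / 435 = 92.89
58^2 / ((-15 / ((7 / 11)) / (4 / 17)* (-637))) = 13456 / 255255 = 0.05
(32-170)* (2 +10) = -1656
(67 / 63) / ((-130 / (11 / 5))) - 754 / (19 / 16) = -494034803 / 778050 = -634.97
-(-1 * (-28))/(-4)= 7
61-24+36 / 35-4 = 1191 / 35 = 34.03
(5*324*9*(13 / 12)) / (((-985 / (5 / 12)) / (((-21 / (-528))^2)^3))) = -619421985 / 23420826904690688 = -0.00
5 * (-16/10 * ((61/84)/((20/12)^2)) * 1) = -366/175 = -2.09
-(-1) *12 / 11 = 12 / 11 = 1.09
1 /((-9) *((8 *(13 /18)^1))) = -1 /52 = -0.02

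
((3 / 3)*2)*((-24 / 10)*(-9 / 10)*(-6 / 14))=-324 / 175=-1.85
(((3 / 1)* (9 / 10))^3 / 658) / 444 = 6561 / 97384000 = 0.00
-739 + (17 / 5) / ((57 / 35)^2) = -2396846 / 3249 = -737.72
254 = 254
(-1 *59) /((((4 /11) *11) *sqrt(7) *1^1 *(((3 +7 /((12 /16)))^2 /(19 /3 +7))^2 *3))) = -70800 *sqrt(7) /13119127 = -0.01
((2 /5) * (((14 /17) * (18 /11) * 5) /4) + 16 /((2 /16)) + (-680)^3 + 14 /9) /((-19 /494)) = 13758909757424 /1683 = 8175228614.04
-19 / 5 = -3.80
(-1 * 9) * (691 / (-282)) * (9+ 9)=18657 / 47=396.96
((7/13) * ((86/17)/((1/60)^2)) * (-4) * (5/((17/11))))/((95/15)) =-20037.71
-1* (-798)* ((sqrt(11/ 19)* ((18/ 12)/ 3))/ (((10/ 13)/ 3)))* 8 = 3276* sqrt(209)/ 5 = 9472.12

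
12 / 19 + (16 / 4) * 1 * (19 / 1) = 1456 / 19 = 76.63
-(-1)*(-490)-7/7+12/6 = -489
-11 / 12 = -0.92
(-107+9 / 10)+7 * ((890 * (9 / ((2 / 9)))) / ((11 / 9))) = 22696679 / 110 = 206333.45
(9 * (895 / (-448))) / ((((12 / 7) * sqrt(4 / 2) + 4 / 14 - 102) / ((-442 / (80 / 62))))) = -982289529 / 16212992 - 33110883 * sqrt(2) / 32425984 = -62.03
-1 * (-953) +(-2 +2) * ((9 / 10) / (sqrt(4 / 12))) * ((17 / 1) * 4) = 953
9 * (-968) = -8712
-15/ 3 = -5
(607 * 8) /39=124.51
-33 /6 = -11 /2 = -5.50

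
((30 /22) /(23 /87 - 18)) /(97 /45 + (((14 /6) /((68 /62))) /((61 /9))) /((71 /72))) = -4323745575 /139118159147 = -0.03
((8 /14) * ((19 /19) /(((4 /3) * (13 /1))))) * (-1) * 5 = -0.16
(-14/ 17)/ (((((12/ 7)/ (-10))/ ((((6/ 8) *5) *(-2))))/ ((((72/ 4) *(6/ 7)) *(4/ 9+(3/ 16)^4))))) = -138008325/ 557056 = -247.75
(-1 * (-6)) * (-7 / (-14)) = 3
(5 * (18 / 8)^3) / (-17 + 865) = 3645 / 54272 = 0.07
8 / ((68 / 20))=40 / 17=2.35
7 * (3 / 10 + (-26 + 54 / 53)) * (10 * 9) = -824103 / 53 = -15549.11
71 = 71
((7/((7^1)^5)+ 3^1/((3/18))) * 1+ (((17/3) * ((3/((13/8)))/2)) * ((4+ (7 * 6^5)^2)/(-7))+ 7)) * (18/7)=-1243896132152412/218491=-5693122976.01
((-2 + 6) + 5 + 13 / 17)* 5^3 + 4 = 20818 / 17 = 1224.59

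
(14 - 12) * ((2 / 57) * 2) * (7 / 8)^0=8 / 57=0.14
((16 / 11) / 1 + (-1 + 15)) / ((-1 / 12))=-2040 / 11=-185.45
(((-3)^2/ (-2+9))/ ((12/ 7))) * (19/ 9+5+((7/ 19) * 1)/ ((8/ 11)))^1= 10421/ 1824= 5.71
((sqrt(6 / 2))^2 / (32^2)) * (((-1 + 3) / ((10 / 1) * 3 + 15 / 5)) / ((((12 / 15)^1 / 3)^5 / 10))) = 3796875 / 2883584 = 1.32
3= 3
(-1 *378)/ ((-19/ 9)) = 3402/ 19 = 179.05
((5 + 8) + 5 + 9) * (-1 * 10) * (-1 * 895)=241650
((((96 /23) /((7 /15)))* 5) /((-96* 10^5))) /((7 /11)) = -0.00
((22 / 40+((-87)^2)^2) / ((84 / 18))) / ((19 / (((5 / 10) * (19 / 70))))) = 491055099 / 5600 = 87688.41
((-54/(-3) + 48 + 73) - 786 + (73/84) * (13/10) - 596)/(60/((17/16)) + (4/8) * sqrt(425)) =-567485024/24945025 + 301476419 * sqrt(17)/299340300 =-18.60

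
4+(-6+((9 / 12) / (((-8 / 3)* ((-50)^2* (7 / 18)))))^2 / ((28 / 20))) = -219519993439 / 109760000000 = -2.00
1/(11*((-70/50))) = -0.06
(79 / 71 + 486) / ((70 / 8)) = 27668 / 497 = 55.67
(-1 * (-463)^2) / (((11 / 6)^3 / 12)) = -555644448 / 1331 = -417463.90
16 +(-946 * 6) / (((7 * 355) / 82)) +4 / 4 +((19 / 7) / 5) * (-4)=-428583 / 2485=-172.47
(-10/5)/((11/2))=-4/11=-0.36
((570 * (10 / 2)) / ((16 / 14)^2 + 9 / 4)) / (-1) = -558600 / 697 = -801.43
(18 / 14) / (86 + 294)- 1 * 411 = -1093251 / 2660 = -411.00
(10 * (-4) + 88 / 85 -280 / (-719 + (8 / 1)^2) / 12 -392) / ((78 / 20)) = -110.49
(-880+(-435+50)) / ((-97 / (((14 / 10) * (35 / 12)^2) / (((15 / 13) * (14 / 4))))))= 805805 / 20952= 38.46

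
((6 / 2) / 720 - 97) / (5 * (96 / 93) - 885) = 0.11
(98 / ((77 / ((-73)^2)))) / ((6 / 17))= 634151 / 33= 19216.70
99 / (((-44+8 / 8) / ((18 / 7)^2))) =-32076 / 2107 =-15.22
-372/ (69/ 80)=-9920/ 23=-431.30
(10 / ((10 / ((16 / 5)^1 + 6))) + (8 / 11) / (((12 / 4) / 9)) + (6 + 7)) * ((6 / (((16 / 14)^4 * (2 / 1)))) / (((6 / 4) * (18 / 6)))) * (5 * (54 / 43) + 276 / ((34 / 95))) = 119130417 / 16082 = 7407.69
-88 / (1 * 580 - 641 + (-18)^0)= 22 / 15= 1.47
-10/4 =-5/2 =-2.50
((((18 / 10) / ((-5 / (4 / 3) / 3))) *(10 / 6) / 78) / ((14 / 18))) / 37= -0.00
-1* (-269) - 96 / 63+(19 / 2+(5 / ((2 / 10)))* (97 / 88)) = 562777 / 1848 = 304.53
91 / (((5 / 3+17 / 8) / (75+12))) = 2088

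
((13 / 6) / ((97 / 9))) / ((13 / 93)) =279 / 194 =1.44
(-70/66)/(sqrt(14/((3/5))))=-sqrt(210)/66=-0.22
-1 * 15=-15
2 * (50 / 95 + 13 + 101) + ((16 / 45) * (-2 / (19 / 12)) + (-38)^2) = 476692 / 285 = 1672.60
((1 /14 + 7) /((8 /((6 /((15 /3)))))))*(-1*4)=-297 /70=-4.24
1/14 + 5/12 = 41/84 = 0.49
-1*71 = -71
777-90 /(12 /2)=762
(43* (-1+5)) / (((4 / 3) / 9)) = 1161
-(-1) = 1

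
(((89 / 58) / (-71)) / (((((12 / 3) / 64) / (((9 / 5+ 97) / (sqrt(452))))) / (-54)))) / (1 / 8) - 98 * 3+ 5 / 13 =-3817 / 13+ 75973248 * sqrt(113) / 1163335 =400.60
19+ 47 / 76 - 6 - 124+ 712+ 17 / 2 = 46369 / 76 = 610.12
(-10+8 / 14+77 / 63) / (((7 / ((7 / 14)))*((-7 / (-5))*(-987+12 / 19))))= 49115 / 115706934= 0.00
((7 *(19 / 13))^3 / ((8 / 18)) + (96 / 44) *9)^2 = 55135393747551441 / 9344702224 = 5900176.64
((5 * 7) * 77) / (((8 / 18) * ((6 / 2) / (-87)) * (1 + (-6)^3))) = 140679 / 172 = 817.90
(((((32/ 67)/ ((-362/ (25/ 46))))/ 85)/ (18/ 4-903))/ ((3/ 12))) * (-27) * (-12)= 34560/ 2840252543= 0.00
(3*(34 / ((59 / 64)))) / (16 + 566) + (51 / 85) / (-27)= 43237 / 257535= 0.17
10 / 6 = 5 / 3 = 1.67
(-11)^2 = 121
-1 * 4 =-4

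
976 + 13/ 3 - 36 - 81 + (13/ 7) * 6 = 18364/ 21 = 874.48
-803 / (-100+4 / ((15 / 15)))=803 / 96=8.36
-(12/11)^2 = -1.19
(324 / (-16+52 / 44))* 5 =-17820 / 163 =-109.33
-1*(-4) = 4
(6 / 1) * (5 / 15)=2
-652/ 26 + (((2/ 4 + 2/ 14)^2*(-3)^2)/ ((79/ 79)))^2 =-5614883/ 499408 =-11.24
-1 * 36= -36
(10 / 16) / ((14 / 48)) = 15 / 7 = 2.14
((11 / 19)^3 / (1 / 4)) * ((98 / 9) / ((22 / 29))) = 11.14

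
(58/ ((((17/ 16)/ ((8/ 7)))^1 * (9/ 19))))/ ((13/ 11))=1551616/ 13923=111.44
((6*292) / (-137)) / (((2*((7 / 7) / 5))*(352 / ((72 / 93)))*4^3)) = -3285 / 2989888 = -0.00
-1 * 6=-6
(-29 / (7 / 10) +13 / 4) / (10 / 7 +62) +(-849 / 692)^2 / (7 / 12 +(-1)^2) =352219013 / 1009924176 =0.35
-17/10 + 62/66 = -251/330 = -0.76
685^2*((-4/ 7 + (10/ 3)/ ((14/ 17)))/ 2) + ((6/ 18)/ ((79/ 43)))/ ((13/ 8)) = 35178272291/ 43134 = 815557.85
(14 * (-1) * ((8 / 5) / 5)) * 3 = -336 / 25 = -13.44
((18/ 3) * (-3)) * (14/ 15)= -16.80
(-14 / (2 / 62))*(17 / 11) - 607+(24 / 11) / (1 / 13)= -13743 / 11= -1249.36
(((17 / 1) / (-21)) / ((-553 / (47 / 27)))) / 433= 799 / 135767583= 0.00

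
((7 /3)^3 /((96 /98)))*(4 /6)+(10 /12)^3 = 4483 /486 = 9.22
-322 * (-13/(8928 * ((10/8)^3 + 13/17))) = 0.17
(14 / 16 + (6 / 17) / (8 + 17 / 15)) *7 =119161 / 18632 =6.40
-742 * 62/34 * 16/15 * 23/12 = -2116184/765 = -2766.25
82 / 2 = 41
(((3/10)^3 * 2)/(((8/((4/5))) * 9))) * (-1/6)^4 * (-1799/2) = -0.00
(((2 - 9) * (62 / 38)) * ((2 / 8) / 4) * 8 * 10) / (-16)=1085 / 304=3.57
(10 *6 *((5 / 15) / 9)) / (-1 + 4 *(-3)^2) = 0.06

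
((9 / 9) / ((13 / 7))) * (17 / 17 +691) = 4844 / 13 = 372.62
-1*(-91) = 91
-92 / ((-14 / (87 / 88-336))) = -678063 / 308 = -2201.50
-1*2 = -2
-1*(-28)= 28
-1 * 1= -1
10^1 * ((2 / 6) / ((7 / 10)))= 100 / 21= 4.76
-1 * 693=-693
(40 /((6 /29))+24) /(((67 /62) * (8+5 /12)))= 161696 /6767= 23.89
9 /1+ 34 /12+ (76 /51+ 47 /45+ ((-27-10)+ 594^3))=320664378893 /1530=209584561.37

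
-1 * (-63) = 63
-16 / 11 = -1.45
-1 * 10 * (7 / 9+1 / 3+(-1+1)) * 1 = -100 / 9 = -11.11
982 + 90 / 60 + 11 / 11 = 1969 / 2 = 984.50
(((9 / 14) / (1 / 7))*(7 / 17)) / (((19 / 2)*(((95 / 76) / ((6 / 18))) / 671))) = 56364 / 1615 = 34.90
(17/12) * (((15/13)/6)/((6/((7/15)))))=119/5616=0.02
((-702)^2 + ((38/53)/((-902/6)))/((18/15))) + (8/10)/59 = 3474950801127/7051385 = 492804.01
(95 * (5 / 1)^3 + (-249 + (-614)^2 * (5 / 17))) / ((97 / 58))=73251.71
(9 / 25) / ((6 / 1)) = 3 / 50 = 0.06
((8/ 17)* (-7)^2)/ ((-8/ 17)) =-49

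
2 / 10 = 1 / 5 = 0.20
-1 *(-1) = 1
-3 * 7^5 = -50421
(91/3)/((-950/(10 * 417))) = -12649/95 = -133.15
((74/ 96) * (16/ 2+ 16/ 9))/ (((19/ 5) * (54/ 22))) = 22385/ 27702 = 0.81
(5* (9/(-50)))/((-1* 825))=3/2750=0.00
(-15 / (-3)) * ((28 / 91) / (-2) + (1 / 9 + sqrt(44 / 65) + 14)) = 2 * sqrt(715) / 13 + 8165 / 117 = 73.90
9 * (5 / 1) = 45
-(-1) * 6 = 6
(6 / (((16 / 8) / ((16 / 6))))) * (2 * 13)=208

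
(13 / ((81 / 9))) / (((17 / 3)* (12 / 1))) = 13 / 612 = 0.02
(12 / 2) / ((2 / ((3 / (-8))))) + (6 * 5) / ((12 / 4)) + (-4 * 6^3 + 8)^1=-6777 / 8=-847.12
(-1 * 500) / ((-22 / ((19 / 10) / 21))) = 475 / 231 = 2.06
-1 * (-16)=16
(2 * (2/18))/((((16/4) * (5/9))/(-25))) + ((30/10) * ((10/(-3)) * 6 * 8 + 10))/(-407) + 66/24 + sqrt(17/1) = 2207/1628 + sqrt(17) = 5.48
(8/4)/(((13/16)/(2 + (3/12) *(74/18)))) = 872/117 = 7.45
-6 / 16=-3 / 8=-0.38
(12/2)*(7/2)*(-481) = -10101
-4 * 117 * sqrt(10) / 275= -468 * sqrt(10) / 275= -5.38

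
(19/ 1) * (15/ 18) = 95/ 6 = 15.83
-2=-2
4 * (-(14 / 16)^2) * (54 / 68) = -1323 / 544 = -2.43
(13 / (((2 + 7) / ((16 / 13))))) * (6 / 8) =4 / 3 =1.33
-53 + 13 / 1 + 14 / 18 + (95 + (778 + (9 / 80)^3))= 3842054561 / 4608000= 833.78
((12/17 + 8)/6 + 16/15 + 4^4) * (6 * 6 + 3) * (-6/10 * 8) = -20567664/425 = -48394.50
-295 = -295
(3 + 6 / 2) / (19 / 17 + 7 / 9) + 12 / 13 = 7707 / 1885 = 4.09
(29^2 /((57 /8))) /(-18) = -3364 /513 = -6.56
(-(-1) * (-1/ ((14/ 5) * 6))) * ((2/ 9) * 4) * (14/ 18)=-10/ 243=-0.04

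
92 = 92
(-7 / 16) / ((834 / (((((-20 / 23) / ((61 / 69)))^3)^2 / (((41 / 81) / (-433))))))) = 119318346000000 / 293614613483339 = 0.41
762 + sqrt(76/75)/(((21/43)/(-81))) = 762 - 774 *sqrt(57)/35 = 595.04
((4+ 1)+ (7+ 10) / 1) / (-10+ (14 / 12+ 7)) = -12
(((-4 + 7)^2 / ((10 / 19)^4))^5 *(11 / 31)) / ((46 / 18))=219745383926768497250586033461451 / 71300000000000000000000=3081982944.27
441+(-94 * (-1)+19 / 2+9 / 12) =2181 / 4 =545.25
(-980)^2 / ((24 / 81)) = 3241350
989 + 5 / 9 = 8906 / 9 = 989.56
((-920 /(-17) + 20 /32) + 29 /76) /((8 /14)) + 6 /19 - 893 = -8229697 /10336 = -796.22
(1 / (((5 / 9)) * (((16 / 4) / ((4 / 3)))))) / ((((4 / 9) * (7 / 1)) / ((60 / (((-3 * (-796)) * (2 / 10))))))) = 135 / 5572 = 0.02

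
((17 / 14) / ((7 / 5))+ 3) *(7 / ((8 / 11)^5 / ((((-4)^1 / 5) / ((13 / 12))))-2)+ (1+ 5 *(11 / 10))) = 713315521 / 53871874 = 13.24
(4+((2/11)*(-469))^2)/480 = 110041/7260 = 15.16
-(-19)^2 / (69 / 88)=-31768 / 69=-460.41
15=15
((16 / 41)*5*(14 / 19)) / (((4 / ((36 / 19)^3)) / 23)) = 300464640 / 5343161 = 56.23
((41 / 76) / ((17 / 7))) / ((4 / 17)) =287 / 304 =0.94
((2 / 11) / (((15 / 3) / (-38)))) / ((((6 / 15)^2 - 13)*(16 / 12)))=95 / 1177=0.08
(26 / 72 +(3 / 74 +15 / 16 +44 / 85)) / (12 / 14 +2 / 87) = 170704121 / 80914560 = 2.11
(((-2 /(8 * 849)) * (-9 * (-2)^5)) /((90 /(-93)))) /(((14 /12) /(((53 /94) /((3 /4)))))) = 26288 /465535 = 0.06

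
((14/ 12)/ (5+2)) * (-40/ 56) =-5/ 42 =-0.12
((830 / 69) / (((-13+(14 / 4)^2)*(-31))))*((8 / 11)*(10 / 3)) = 265600 / 211761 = 1.25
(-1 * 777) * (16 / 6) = -2072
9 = 9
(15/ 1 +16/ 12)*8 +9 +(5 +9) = 461/ 3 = 153.67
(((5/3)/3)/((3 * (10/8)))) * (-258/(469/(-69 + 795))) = -83248/1407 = -59.17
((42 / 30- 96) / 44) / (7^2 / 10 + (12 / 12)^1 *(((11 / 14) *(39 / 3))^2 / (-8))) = 0.26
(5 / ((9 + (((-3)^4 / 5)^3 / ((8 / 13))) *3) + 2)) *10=50000 / 20737199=0.00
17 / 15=1.13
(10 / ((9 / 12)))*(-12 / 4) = -40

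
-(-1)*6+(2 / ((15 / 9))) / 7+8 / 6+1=893 / 105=8.50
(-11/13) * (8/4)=-22/13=-1.69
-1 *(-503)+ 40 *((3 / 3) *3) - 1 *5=618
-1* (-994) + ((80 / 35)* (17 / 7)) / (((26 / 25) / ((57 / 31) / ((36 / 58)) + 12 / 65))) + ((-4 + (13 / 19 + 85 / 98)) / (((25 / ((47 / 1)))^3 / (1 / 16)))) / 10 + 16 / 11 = 814567119909322441 / 804788985000000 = 1012.15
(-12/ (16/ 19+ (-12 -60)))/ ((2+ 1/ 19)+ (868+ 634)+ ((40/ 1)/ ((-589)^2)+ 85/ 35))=138421479/ 1236542592844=0.00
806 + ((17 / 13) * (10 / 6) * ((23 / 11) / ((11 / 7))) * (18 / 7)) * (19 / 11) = 14169088 / 17303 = 818.88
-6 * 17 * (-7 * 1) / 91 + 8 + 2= 232 / 13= 17.85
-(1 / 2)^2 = -1 / 4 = -0.25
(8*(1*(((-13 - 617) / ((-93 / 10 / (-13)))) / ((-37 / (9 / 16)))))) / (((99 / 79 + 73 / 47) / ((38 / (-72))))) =-20.14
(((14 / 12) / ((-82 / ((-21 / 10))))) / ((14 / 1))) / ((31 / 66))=231 / 50840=0.00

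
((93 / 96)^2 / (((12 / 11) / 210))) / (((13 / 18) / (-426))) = -709261245 / 6656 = -106559.68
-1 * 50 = -50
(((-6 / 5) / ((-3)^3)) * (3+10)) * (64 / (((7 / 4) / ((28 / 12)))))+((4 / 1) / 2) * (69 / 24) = 29729 / 540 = 55.05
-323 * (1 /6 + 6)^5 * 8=-22398098111 /972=-23043310.81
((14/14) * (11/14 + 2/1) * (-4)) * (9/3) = -234/7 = -33.43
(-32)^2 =1024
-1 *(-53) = 53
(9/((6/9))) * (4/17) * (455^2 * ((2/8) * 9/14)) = 7186725/68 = 105687.13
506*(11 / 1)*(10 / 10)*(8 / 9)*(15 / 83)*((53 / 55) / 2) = 107272 / 249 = 430.81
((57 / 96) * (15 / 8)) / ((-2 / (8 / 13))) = -285 / 832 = -0.34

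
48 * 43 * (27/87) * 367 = 6817392/29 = 235082.48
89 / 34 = 2.62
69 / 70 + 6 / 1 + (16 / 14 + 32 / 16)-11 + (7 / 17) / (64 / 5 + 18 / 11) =-199107 / 236215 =-0.84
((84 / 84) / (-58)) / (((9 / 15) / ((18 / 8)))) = -15 / 232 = -0.06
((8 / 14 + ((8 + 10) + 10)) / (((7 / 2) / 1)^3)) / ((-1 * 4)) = -400 / 2401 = -0.17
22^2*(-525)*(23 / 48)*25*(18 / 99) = -1106875 / 2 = -553437.50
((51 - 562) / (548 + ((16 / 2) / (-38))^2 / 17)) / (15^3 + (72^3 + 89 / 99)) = -0.00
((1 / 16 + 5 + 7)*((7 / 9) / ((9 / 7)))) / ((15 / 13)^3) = 20777029 / 4374000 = 4.75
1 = 1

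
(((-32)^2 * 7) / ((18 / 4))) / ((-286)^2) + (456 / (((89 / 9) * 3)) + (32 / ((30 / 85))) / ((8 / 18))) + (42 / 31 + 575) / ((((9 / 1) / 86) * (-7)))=-2016685719262 / 3554383833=-567.38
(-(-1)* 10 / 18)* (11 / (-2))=-55 / 18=-3.06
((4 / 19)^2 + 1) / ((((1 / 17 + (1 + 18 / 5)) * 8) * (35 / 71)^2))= 0.12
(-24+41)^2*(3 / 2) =867 / 2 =433.50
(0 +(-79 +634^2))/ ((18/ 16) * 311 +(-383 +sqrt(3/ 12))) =-357224/ 29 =-12318.07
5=5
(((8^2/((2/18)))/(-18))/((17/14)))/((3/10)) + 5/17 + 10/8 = -17605/204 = -86.30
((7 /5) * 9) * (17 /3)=71.40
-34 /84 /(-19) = 17 /798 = 0.02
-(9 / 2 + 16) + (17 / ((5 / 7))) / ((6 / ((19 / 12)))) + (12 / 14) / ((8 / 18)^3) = -44917 / 10080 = -4.46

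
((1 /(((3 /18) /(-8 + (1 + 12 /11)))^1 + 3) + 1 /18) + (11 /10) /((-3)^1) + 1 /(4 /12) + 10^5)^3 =1000090764321986.91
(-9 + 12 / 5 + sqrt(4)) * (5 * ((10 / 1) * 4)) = -920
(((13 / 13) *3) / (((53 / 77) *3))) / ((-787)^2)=0.00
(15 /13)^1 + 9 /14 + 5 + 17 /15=21649 /2730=7.93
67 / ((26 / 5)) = 335 / 26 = 12.88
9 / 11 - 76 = -827 / 11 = -75.18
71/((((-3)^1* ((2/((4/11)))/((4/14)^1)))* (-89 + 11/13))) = 1846/132363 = 0.01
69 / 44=1.57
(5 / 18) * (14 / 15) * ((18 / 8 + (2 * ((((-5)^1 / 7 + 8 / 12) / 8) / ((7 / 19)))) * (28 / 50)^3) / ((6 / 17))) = 50076509 / 30375000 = 1.65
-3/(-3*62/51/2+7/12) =612/253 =2.42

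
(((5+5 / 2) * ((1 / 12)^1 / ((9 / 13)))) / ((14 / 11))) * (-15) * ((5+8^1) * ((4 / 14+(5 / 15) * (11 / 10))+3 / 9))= -213785 / 1568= -136.34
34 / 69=0.49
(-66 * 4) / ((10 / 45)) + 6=-1182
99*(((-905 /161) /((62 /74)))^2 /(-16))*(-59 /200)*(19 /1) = 4977386953011 /3188490368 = 1561.05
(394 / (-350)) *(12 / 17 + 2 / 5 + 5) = -102243 / 14875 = -6.87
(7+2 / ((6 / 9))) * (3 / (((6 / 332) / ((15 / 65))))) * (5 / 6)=4150 / 13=319.23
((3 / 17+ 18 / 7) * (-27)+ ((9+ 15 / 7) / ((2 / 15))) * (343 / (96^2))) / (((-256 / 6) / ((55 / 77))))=129928215 / 109182976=1.19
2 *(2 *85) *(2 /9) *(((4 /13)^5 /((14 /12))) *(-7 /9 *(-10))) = 13926400 /10024911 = 1.39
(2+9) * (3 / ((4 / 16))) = 132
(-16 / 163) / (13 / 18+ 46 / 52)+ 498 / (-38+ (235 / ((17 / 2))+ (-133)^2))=-25264430 / 767471319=-0.03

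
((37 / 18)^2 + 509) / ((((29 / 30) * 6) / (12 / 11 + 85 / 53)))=1306168675 / 5477868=238.44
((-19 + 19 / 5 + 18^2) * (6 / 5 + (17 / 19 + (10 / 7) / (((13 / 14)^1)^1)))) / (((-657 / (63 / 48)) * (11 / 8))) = -24247748 / 14875575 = -1.63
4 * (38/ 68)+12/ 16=203/ 68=2.99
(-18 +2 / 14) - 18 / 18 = -132 / 7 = -18.86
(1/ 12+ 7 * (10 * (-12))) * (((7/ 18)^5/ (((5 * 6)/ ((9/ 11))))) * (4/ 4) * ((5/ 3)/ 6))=-169397753/ 2993075712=-0.06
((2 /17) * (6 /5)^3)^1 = 432 /2125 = 0.20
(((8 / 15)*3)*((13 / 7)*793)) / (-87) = -27.08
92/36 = 23/9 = 2.56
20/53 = 0.38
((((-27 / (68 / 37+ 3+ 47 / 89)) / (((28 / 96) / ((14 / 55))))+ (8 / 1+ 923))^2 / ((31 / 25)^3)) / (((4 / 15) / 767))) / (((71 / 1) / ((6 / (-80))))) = -3887465651457889325175 / 2841249474656032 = -1368223.98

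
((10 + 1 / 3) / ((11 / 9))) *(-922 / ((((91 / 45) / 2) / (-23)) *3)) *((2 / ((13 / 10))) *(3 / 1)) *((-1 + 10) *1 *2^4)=511183353600 / 13013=39282513.92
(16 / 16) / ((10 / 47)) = 47 / 10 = 4.70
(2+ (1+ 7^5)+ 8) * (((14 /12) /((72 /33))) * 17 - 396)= -156169145 /24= -6507047.71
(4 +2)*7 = 42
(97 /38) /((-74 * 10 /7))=-679 /28120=-0.02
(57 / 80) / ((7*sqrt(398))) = 57*sqrt(398) / 222880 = 0.01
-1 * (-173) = 173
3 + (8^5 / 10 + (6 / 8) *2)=32813 / 10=3281.30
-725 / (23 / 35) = -25375 / 23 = -1103.26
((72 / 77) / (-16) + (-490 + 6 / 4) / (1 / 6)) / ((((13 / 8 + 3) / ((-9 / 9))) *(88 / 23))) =10381809 / 62678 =165.64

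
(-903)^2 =815409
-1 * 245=-245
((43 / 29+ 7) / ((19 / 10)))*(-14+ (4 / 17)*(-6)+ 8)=-309960 / 9367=-33.09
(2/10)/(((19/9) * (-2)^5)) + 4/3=12133/9120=1.33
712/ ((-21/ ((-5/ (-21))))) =-3560/ 441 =-8.07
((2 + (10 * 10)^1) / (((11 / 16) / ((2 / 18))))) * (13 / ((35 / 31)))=219232 / 1155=189.81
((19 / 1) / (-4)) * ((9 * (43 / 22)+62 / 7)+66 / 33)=-135.13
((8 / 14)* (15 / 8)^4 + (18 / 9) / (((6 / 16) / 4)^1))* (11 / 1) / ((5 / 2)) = 6716897 / 53760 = 124.94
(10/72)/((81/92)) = 115/729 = 0.16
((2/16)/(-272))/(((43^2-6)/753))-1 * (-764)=3063920399/4010368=764.00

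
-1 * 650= -650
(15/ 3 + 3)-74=-66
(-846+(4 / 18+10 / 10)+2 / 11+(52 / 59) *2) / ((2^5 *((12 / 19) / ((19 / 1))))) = -1777199029 / 2242944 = -792.35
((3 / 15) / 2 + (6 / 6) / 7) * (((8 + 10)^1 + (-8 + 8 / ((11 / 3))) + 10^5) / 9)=1335877 / 495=2698.74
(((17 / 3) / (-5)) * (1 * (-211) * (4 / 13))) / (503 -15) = 3587 / 23790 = 0.15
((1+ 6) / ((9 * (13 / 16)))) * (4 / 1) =448 / 117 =3.83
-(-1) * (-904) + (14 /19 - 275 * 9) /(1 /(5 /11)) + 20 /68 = -7206802 /3553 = -2028.37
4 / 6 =2 / 3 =0.67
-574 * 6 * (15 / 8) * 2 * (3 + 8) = -142065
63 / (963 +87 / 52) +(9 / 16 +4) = 1238105 / 267536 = 4.63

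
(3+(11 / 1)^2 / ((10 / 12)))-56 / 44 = 8081 / 55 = 146.93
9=9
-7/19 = -0.37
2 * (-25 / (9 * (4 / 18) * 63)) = -25 / 63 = -0.40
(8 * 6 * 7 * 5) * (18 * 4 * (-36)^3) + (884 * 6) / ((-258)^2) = -31304548638278 / 5547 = -5643509759.92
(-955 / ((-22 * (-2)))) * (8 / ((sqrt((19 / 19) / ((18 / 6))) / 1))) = -1910 * sqrt(3) / 11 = -300.75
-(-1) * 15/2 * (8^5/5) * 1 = 49152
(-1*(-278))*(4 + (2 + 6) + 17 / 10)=19043 / 5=3808.60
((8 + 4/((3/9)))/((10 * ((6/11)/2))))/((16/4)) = 11/6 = 1.83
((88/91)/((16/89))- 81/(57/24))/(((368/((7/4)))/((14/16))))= -695345/5817344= -0.12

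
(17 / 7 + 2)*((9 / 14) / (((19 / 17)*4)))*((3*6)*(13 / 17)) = 8.77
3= 3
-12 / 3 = -4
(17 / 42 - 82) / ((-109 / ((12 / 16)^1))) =3427 / 6104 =0.56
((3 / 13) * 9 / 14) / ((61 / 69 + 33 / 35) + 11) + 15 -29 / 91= 82835749 / 5637814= 14.69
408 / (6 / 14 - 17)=-714 / 29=-24.62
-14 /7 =-2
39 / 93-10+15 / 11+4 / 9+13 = 16043 / 3069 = 5.23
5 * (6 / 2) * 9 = 135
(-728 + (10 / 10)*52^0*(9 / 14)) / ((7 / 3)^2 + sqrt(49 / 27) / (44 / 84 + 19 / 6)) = -2201819175 / 16407062 + 42615855*sqrt(3) / 8203531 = -125.20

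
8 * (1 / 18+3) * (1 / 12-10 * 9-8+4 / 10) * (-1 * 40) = 2574440 / 27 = 95349.63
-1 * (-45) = 45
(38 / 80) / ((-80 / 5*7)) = -19 / 4480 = -0.00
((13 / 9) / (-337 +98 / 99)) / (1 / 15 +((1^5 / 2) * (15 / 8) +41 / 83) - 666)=569712 / 88064942681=0.00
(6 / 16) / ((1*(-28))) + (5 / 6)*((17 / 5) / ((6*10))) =341 / 10080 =0.03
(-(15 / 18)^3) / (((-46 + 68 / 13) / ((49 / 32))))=15925 / 732672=0.02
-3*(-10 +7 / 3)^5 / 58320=6436343 / 4723920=1.36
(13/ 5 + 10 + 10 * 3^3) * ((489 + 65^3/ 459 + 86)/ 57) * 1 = 16910470/ 2907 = 5817.16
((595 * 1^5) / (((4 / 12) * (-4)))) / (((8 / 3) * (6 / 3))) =-83.67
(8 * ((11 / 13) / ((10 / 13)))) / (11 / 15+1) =5.08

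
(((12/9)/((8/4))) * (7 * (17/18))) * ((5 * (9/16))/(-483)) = -85/3312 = -0.03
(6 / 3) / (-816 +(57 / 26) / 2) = -0.00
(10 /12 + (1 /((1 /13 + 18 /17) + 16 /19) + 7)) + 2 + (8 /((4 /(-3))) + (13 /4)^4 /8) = 932995331 /51025920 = 18.28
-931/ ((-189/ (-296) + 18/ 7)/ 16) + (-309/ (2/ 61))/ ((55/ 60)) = -1091697826/ 73161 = -14921.85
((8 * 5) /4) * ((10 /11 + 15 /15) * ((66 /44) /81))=35 /99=0.35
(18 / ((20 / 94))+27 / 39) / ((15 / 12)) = 22176 / 325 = 68.23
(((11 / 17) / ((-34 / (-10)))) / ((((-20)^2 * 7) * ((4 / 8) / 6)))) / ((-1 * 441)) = -11 / 5947620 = -0.00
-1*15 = -15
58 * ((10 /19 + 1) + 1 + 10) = 13804 /19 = 726.53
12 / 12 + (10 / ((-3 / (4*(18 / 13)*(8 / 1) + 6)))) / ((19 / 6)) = -12833 / 247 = -51.96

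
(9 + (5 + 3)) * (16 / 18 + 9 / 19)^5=11674237558681 / 146211169851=79.85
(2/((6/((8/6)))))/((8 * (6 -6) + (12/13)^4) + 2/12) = 228488/458931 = 0.50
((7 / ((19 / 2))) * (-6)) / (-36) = 7 / 57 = 0.12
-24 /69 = -8 /23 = -0.35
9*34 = 306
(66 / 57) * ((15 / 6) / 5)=11 / 19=0.58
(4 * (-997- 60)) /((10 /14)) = -29596 /5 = -5919.20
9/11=0.82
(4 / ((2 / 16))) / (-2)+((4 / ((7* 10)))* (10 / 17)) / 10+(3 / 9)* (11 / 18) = -15.79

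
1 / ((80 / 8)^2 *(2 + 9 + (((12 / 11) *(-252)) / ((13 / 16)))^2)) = 20449 / 234123639500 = 0.00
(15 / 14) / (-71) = -15 / 994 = -0.02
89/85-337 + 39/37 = -1053257/3145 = -334.90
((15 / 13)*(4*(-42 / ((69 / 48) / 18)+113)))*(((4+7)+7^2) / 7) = -34189200 / 2093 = -16335.02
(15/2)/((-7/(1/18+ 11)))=-995/84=-11.85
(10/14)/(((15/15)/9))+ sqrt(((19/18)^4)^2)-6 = 1227175/734832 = 1.67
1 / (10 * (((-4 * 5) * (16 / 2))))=-1 / 1600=-0.00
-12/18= -2/3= -0.67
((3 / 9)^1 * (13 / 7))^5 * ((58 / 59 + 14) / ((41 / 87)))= 9518467348 / 3293146773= 2.89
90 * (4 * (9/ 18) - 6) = -360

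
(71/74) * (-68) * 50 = -120700/37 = -3262.16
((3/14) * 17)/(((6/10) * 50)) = 17/140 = 0.12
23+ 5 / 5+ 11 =35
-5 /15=-0.33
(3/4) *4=3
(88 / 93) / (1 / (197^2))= 36722.49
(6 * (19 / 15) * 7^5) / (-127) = -638666 / 635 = -1005.77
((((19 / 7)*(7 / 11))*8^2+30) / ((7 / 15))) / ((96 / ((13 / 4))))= 50245 / 4928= 10.20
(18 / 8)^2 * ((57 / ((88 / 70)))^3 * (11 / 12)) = 214384046625 / 495616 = 432560.79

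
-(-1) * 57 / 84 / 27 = 19 / 756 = 0.03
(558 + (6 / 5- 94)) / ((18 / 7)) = 8141 / 45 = 180.91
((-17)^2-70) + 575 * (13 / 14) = 10541 / 14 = 752.93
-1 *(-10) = 10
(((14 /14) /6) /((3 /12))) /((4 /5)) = 5 /6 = 0.83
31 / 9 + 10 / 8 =169 / 36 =4.69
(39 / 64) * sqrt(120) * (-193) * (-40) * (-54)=-1016145 * sqrt(30) / 2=-2782827.69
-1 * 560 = -560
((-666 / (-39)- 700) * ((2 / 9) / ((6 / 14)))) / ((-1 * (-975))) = -124292 / 342225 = -0.36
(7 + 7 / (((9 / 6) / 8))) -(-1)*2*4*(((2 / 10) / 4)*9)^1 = 719 / 15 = 47.93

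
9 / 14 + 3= 51 / 14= 3.64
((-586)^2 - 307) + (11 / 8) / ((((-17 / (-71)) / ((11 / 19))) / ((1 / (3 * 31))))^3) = 343089.00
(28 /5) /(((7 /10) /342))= 2736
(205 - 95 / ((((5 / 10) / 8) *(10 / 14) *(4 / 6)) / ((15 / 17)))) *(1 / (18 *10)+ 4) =-6401759 / 612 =-10460.39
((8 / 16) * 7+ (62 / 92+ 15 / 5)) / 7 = 165 / 161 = 1.02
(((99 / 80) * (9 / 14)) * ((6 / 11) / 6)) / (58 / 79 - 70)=-0.00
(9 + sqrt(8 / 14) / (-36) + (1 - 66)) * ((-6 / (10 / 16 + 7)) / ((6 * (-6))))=-1.22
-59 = -59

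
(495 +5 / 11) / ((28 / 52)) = 70850 / 77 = 920.13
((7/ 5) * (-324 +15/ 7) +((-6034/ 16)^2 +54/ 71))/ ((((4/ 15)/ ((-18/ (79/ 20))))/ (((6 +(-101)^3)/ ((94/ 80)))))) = 2240105781938637375/ 1054492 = 2124345923855.88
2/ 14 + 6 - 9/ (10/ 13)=-5.56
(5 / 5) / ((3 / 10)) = 10 / 3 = 3.33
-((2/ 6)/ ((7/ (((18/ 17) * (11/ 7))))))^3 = -287496/ 578009537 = -0.00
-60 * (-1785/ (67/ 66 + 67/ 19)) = 1580040/ 67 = 23582.69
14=14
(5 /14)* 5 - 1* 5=-45 /14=-3.21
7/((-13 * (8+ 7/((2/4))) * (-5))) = 7/1430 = 0.00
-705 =-705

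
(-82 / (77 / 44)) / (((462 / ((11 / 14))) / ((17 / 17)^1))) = -82 / 1029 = -0.08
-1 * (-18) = 18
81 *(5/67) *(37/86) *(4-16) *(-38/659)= 3416580/1898579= 1.80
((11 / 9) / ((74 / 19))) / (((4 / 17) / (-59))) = -209627 / 2664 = -78.69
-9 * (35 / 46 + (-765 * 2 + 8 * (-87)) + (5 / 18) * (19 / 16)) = 14737799 / 736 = 20024.18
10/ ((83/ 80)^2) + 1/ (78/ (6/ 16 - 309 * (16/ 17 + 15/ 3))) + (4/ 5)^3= -41804619619/ 3044938000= -13.73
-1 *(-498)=498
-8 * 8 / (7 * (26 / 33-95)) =2112 / 21763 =0.10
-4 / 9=-0.44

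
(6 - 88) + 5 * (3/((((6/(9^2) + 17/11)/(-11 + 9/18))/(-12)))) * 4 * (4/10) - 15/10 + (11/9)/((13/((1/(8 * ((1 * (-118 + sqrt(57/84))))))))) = 1783.71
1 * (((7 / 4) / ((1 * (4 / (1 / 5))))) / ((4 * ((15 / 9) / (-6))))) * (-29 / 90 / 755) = 203 / 6040000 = 0.00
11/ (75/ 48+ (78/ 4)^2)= 176/ 6109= 0.03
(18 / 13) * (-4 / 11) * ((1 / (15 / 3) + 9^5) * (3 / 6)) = -10628856 / 715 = -14865.53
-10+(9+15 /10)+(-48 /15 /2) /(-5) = 41 /50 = 0.82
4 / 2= 2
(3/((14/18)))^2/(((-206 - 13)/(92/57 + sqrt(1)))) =-12069/67963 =-0.18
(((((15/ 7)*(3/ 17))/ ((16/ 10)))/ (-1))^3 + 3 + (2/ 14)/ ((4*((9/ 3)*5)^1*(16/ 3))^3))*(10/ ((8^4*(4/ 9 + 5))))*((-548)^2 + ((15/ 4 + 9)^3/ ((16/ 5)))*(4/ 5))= 4572450239158094515227/ 11348717980302180352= 402.90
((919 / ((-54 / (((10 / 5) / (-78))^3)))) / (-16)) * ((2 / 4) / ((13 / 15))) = -4595 / 444180672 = -0.00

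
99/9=11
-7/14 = -1/2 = -0.50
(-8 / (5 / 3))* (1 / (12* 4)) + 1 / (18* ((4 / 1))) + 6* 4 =8609 / 360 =23.91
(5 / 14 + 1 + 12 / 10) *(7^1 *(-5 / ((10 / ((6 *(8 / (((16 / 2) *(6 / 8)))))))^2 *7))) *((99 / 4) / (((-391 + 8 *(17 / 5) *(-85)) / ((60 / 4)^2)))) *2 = 212652 / 6307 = 33.72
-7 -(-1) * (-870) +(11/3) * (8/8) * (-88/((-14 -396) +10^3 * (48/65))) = -877.98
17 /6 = 2.83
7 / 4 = 1.75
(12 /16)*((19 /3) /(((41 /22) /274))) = 28633 /41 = 698.37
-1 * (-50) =50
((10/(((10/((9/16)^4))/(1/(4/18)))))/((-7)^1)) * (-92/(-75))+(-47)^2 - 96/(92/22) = 288309485293/131891200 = 2185.96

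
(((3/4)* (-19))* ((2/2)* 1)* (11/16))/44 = -57/256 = -0.22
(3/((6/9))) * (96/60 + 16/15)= 12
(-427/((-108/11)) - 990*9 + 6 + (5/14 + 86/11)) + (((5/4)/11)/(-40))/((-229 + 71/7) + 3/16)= -1802929673773/203667156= -8852.33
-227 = -227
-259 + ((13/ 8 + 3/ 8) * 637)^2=1622817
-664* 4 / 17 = -2656 / 17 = -156.24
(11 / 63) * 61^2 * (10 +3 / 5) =2169343 / 315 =6886.80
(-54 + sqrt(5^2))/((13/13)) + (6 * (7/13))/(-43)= -27433/559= -49.08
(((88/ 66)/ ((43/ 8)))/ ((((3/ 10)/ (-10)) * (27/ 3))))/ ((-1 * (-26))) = -1600/ 45279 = -0.04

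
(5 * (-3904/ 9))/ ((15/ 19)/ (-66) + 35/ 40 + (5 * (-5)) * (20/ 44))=32637440/ 158013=206.55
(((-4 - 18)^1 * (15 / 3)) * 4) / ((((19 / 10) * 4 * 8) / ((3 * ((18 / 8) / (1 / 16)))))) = -14850 / 19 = -781.58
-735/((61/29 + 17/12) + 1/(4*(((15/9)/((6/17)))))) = -21741300/105691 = -205.71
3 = 3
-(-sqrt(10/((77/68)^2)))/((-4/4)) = -2.79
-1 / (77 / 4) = -0.05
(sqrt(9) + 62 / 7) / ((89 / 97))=8051 / 623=12.92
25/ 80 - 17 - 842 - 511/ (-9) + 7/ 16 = -28853/ 36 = -801.47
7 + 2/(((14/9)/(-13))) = -68/7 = -9.71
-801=-801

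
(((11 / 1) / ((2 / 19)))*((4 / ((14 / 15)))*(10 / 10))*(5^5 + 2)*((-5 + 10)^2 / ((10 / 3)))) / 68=147047175 / 952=154461.32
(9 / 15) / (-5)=-3 / 25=-0.12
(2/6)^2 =1/9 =0.11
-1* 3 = -3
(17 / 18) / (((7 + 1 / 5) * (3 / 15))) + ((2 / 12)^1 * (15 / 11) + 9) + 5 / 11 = 73687 / 7128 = 10.34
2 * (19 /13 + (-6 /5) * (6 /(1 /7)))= -6362 /65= -97.88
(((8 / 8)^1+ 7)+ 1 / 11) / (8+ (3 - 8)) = 89 / 33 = 2.70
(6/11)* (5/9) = 10/33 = 0.30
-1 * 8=-8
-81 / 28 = -2.89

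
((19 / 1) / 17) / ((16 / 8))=19 / 34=0.56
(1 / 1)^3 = 1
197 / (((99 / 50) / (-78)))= -256100 / 33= -7760.61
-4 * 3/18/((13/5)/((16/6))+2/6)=-80/157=-0.51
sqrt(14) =3.74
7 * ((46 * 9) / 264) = 483 / 44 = 10.98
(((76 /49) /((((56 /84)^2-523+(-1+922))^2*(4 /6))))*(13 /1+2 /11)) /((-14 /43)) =-28786995 /48518501108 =-0.00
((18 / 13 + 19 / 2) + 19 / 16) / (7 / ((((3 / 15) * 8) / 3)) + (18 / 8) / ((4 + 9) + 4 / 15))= 166563 / 183430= 0.91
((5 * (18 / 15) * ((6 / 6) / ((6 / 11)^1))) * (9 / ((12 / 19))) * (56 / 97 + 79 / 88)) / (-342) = -4197 / 6208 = -0.68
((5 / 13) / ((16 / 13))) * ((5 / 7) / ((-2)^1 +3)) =0.22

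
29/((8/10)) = 145/4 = 36.25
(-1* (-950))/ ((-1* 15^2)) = -38/ 9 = -4.22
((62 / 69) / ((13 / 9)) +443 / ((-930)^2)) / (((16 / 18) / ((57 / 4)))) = 9177219849 / 919484800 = 9.98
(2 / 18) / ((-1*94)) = -1 / 846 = -0.00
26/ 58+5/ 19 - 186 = -102094/ 551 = -185.29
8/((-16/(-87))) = 87/2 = 43.50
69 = 69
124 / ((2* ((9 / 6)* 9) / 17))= 2108 / 27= 78.07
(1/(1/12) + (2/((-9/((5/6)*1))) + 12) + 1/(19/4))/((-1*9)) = -12325/4617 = -2.67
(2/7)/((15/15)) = 2/7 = 0.29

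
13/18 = 0.72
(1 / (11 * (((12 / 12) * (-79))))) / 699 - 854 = -518746075 / 607431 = -854.00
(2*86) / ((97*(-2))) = -86 / 97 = -0.89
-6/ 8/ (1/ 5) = -15/ 4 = -3.75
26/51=0.51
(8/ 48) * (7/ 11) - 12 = -785/ 66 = -11.89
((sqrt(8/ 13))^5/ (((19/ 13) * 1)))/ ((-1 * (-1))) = 128 * sqrt(26)/ 3211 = 0.20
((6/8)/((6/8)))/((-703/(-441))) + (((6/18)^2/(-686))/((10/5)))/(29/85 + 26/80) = 616579741/983082933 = 0.63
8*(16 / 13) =128 / 13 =9.85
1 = 1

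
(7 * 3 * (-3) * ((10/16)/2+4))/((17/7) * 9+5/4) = -11.76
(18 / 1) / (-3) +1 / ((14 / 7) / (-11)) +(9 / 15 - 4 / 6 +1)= -317 / 30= -10.57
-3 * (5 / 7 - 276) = 825.86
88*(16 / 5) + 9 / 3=284.60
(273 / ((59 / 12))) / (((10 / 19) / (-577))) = -17957394 / 295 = -60872.52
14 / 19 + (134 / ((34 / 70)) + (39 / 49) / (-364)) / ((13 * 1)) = 126502919 / 5761028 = 21.96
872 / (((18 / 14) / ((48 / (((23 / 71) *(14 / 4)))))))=1981184 / 69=28712.81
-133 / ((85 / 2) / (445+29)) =-126084 / 85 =-1483.34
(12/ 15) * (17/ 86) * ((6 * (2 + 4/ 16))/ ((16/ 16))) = 2.13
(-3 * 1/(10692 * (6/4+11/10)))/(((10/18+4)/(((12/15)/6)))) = -1/316602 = -0.00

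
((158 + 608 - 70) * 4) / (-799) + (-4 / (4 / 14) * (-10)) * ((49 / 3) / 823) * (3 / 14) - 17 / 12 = -33975473 / 7890924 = -4.31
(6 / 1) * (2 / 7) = 12 / 7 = 1.71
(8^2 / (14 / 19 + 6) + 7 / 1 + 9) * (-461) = -23511 / 2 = -11755.50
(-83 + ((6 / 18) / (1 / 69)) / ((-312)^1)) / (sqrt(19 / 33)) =-25919 *sqrt(627) / 5928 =-109.48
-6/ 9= -2/ 3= -0.67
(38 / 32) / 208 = 19 / 3328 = 0.01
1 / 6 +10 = 61 / 6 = 10.17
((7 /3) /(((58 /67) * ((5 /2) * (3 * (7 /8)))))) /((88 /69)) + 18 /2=44606 /4785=9.32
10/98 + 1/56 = 47/392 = 0.12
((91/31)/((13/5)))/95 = 7/589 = 0.01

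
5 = 5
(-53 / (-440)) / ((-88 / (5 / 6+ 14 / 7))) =-901 / 232320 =-0.00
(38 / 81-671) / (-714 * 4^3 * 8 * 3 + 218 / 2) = 54313 / 88824195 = 0.00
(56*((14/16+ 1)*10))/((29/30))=31500/29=1086.21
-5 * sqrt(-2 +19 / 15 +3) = -sqrt(510) / 3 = -7.53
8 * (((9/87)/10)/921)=4/44515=0.00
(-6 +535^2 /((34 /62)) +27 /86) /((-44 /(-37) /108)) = 762304469463 /16082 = 47401098.71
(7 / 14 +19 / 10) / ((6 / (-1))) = -0.40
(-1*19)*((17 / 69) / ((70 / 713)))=-10013 / 210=-47.68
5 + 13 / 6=43 / 6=7.17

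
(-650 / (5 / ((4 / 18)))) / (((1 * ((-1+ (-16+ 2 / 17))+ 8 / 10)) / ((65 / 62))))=718250 / 381393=1.88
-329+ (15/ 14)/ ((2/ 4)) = -2288/ 7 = -326.86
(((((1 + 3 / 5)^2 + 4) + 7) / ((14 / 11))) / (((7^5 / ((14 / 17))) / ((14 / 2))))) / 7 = 3729 / 7142975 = 0.00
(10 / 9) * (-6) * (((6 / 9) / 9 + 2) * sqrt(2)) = -1120 * sqrt(2) / 81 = -19.55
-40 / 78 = -20 / 39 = -0.51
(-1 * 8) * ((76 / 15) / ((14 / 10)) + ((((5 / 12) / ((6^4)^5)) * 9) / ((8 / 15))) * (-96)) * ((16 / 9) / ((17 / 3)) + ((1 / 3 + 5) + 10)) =-65178923301860099 / 143876605280256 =-453.02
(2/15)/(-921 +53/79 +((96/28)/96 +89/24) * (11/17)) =-0.00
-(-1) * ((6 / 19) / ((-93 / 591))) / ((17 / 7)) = -8274 / 10013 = -0.83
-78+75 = -3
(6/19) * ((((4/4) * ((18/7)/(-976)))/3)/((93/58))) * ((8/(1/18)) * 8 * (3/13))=-150336/3269539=-0.05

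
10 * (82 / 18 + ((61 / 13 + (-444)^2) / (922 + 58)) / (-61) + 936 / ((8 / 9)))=7373753059 / 699426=10542.58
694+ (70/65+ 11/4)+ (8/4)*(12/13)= 36383/52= 699.67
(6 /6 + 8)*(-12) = -108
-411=-411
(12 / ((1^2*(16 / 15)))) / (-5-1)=-15 / 8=-1.88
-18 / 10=-9 / 5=-1.80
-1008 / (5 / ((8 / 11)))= -8064 / 55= -146.62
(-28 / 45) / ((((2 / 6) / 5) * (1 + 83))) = -1 / 9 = -0.11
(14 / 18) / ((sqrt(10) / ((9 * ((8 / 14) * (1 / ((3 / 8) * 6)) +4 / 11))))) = 214 * sqrt(10) / 495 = 1.37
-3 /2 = -1.50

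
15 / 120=0.12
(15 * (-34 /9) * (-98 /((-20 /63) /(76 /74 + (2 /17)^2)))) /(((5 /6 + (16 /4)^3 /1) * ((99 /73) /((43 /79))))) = -23966830020 /212627789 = -112.72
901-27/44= 39617/44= 900.39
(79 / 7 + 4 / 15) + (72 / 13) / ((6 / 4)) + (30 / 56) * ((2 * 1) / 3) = 42593 / 2730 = 15.60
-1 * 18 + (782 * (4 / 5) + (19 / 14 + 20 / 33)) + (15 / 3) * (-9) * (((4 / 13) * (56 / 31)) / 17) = 9623546641 / 15825810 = 608.09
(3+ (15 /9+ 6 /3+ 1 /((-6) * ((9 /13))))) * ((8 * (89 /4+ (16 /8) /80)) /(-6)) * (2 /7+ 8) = -1581.33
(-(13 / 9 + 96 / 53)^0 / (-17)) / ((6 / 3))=0.03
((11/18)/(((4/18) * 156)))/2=11/1248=0.01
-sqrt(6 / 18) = -sqrt(3) / 3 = -0.58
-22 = -22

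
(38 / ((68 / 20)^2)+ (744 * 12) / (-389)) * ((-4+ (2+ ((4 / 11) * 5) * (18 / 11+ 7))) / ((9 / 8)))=-29321955488 / 122426469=-239.51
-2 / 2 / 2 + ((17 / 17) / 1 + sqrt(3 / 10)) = 1 / 2 + sqrt(30) / 10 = 1.05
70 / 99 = 0.71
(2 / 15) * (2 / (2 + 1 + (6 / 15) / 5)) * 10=200 / 231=0.87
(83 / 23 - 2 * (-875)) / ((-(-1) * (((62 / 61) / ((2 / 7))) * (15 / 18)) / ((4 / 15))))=157.74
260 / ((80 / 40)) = 130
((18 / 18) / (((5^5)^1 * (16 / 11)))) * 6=33 / 25000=0.00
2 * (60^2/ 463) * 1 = 7200/ 463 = 15.55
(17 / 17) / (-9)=-1 / 9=-0.11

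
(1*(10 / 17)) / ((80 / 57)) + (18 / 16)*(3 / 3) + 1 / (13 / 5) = 1705 / 884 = 1.93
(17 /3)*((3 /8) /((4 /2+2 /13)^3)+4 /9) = 12950311 /4741632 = 2.73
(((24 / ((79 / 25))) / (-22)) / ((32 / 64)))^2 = 360000 / 755161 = 0.48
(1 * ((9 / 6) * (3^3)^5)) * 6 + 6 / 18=387420490 / 3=129140163.33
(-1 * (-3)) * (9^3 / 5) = 2187 / 5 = 437.40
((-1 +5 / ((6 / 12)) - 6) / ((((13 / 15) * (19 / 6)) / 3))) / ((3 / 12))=3240 / 247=13.12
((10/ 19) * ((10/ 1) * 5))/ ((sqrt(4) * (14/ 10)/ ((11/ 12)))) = 6875/ 798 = 8.62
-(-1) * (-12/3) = -4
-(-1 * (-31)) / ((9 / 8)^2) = -1984 / 81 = -24.49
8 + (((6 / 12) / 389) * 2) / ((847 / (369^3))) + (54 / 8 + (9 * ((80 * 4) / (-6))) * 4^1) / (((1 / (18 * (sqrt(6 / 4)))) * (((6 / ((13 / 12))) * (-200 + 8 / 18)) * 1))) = 895401 * sqrt(6) / 57472 + 52879273 / 329483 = 198.65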